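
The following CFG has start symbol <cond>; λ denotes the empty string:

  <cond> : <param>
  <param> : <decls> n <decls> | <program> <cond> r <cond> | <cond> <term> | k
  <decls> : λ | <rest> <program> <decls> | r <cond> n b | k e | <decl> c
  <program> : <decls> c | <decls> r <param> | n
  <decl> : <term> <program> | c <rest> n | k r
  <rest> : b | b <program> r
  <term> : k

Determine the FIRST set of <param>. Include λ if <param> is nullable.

{ b, c, k, n, r }

From <param> : <decls> n <decls>: <decls> nullable, take FIRST(<decls>) ∪ {n} = { b, c, k, n, r }.
From <param> : <program> <cond> r <cond>: add FIRST(<program>) = { b, c, k, n, r }.
From <param> : <cond> <term>: add FIRST(<cond>) = { b, c, k, n, r }.
<param> : k contributes {k}.
Union: FIRST(<param>) = { b, c, k, n, r }.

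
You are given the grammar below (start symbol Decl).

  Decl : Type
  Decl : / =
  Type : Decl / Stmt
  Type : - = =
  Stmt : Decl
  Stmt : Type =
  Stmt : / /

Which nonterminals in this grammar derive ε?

{ } (none)

No nonterminal has an empty production or an RHS whose symbols are all nullable.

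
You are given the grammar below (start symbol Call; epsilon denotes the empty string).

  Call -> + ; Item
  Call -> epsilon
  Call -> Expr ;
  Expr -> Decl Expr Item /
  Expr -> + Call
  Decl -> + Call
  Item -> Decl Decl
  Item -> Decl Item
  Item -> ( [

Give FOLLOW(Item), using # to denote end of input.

In Call -> + ; Item: Item is at the end, add FOLLOW(Call) = { #, (, +, /, ; }.
In Expr -> Decl Expr Item /: add FIRST(/) = { / }.
In Item -> Decl Item: Item is at the end, add FOLLOW(Item) = { #, (, +, /, ; }.
Union: FOLLOW(Item) = { #, (, +, /, ; }.

{ #, (, +, /, ; }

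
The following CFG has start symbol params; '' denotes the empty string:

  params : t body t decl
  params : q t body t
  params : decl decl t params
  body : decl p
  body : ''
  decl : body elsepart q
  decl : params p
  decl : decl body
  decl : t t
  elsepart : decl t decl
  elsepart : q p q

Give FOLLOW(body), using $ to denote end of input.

{ $, p, q, t }

In params : t body t decl: add FIRST(t decl) = { t }.
In params : q t body t: add FIRST(t) = { t }.
In decl : body elsepart q: add FIRST(elsepart q) = { q, t }.
In decl : decl body: body is at the end, add FOLLOW(decl) = { $, p, q, t }.
Union: FOLLOW(body) = { $, p, q, t }.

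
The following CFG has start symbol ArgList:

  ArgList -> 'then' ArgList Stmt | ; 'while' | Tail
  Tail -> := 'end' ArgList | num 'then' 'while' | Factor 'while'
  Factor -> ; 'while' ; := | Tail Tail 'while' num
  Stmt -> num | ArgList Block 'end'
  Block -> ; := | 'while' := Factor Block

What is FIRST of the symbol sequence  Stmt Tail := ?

{ 'then', :=, ;, num }

Add FIRST(Stmt) = { 'then', :=, ;, num }; Stmt is not nullable, stop.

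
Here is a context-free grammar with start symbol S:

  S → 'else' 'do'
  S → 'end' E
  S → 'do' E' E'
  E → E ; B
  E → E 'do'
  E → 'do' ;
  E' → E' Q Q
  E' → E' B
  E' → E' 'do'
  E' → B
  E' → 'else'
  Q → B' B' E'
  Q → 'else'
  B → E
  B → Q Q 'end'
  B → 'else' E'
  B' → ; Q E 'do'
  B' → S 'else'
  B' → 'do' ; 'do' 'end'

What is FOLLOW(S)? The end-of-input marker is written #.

S is the start symbol, so # ∈ FOLLOW(S).
In B' → S 'else': add FIRST('else') = { 'else' }.
Union: FOLLOW(S) = { #, 'else' }.

{ #, 'else' }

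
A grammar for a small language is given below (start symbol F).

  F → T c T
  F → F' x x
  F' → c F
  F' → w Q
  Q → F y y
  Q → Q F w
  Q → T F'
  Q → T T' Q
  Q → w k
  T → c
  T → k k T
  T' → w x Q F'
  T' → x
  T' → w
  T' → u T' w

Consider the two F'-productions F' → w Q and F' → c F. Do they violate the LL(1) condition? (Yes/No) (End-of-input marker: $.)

FIRST(w Q) = { w } and FIRST(c F) = { c }.
The FIRST sets are disjoint and neither alternative is nullable — no conflict.

No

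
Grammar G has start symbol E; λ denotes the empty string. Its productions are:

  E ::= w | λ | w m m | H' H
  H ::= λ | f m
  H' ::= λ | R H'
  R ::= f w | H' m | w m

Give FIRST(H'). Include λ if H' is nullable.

H' ::= λ contributes λ.
From H' ::= R H': add FIRST(R) = { f, m, w }.
Union: FIRST(H') = { f, m, w, λ }.

{ f, m, w, λ }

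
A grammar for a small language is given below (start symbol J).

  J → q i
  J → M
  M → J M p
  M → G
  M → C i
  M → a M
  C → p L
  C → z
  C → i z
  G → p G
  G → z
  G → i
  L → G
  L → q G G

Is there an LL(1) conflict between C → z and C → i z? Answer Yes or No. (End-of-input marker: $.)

No

FIRST(z) = { z } and FIRST(i z) = { i }.
The FIRST sets are disjoint and neither alternative is nullable — no conflict.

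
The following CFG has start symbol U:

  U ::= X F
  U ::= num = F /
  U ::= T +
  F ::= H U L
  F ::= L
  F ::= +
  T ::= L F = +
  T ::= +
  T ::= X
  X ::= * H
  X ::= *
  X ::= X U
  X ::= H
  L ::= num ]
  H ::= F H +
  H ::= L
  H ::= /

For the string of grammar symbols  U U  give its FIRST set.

Add FIRST(U) = { *, +, /, num }; U is not nullable, stop.

{ *, +, /, num }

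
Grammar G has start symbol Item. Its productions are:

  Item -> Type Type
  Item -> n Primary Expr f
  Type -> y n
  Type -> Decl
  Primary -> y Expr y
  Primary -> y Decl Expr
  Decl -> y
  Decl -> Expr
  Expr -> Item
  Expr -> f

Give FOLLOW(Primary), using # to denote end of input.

In Item -> n Primary Expr f: add FIRST(Expr f) = { f, n, y }.
Union: FOLLOW(Primary) = { f, n, y }.

{ f, n, y }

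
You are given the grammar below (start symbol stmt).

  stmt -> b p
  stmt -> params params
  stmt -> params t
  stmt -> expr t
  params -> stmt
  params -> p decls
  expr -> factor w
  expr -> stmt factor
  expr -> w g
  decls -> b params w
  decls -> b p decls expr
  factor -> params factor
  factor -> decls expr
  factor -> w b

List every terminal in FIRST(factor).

From factor -> params factor: add FIRST(params) = { b, p, w }.
From factor -> decls expr: add FIRST(decls) = { b }.
factor -> w b contributes {w}.
Union: FIRST(factor) = { b, p, w }.

{ b, p, w }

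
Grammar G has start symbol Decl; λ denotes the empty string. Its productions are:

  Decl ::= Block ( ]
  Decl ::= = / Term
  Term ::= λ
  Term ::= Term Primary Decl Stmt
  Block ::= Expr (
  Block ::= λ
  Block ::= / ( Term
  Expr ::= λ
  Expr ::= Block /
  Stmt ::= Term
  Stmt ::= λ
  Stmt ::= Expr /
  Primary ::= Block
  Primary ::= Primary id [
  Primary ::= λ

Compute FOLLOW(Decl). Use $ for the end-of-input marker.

Decl is the start symbol, so $ ∈ FOLLOW(Decl).
In Term ::= Term Primary Decl Stmt: add FIRST(Stmt)\{λ} = { (, /, =, id }.
  Since Stmt is nullable, also add FOLLOW(Term) = { $, (, /, =, id }.
Union: FOLLOW(Decl) = { $, (, /, =, id }.

{ $, (, /, =, id }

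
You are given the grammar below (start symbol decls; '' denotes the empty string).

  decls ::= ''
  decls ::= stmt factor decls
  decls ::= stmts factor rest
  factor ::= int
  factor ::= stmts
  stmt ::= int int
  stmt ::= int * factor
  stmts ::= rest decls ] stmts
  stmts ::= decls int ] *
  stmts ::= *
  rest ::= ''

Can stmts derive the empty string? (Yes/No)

Nullable nonterminals: decls, rest.
No production of stmts has an RHS whose symbols are all nullable, so stmts is not nullable.

No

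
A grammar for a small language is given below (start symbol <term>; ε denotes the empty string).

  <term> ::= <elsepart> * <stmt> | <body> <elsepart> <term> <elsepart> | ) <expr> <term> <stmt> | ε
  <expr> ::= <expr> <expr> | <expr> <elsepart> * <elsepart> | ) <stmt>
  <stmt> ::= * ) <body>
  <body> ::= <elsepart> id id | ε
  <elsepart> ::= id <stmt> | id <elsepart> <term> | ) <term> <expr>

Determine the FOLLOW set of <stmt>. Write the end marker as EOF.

{ EOF, ), *, id }

In <term> ::= <elsepart> * <stmt>: <stmt> is at the end, add FOLLOW(<term>) = { EOF, ), *, id }.
In <term> ::= ) <expr> <term> <stmt>: <stmt> is at the end, add FOLLOW(<term>) = { EOF, ), *, id }.
In <expr> ::= ) <stmt>: <stmt> is at the end, add FOLLOW(<expr>) = { EOF, ), *, id }.
In <elsepart> ::= id <stmt>: <stmt> is at the end, add FOLLOW(<elsepart>) = { EOF, ), *, id }.
Union: FOLLOW(<stmt>) = { EOF, ), *, id }.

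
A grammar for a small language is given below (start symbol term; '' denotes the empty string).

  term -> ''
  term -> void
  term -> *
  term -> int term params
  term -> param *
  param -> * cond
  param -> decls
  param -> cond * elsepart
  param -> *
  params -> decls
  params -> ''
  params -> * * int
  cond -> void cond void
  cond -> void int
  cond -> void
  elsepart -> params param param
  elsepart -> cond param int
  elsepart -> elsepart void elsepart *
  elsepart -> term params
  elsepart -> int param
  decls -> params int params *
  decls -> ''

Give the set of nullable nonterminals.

{ decls, elsepart, param, params, term }

Directly nullable (have an ''-production): term, params, decls.
param -> decls with every symbol nullable, so param is nullable.
elsepart -> params param param with every symbol nullable, so elsepart is nullable.
No other nonterminal has a production whose RHS symbols are all nullable.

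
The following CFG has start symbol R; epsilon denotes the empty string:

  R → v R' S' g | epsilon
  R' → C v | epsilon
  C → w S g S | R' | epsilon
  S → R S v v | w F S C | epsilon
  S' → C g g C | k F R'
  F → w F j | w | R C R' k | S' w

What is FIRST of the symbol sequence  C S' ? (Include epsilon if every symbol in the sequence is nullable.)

{ g, k, v, w }

Add FIRST(C)\{epsilon} = { v, w }; C is nullable, continue.
Add FIRST(S') = { g, k, v, w }; S' is not nullable, stop.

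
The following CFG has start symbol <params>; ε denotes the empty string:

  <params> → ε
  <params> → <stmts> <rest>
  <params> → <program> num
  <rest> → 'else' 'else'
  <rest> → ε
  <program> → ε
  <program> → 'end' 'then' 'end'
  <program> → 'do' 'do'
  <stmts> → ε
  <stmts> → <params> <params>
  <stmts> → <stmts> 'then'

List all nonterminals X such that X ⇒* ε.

{ <params>, <program>, <rest>, <stmts> }

Directly nullable (have an ε-production): <params>, <rest>, <program>, <stmts>.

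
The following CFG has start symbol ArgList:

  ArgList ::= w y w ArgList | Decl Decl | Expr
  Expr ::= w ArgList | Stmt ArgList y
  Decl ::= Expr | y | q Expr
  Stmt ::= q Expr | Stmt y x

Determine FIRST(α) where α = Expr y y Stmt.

Add FIRST(Expr) = { q, w }; Expr is not nullable, stop.

{ q, w }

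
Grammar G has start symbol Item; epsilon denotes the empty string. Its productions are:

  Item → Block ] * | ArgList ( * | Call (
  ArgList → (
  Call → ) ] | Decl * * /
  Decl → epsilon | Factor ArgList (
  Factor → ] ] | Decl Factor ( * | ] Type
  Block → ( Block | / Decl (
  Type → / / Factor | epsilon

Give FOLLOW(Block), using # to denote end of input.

In Item → Block ] *: add FIRST(] *) = { ] }.
In Block → ( Block: Block is at the end, add FOLLOW(Block) = { ] }.
Union: FOLLOW(Block) = { ] }.

{ ] }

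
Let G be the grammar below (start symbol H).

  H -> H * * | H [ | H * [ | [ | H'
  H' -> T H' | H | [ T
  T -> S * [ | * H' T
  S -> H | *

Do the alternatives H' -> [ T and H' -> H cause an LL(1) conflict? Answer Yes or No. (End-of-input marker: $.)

Yes

FIRST([ T) = { [ } and FIRST(H) = { *, [ }.
Both contain [, so the two alternatives are not disjoint — LL(1) conflict.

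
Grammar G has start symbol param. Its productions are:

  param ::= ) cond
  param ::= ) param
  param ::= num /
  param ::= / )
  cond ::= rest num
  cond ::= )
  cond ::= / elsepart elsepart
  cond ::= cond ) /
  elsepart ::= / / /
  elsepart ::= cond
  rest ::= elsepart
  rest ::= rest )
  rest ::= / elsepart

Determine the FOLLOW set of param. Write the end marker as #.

{ # }

param is the start symbol, so # ∈ FOLLOW(param).
In param ::= ) param: param is at the end, add FOLLOW(param) = { # }.
Union: FOLLOW(param) = { # }.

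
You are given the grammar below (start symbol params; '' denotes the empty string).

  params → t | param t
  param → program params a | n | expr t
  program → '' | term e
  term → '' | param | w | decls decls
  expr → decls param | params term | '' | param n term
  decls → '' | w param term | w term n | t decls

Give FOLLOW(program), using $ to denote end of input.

In param → program params a: add FIRST(params a) = { e, n, t, w }.
Union: FOLLOW(program) = { e, n, t, w }.

{ e, n, t, w }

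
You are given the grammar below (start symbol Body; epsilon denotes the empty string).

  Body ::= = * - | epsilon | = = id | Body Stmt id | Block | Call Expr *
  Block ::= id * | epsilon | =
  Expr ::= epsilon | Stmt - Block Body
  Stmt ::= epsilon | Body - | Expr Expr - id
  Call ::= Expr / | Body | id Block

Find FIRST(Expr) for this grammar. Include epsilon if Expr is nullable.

Expr ::= epsilon contributes epsilon.
From Expr ::= Stmt - Block Body: Stmt nullable, take FIRST(Stmt) ∪ {-} = { *, -, /, =, id }.
Union: FIRST(Expr) = { *, -, /, =, id, epsilon }.

{ *, -, /, =, id, epsilon }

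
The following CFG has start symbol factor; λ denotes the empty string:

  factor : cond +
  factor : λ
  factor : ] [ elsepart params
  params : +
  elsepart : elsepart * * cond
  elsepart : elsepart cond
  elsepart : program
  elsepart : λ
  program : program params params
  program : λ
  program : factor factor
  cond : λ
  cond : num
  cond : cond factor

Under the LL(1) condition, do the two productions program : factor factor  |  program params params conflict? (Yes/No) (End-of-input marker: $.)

FIRST(factor factor) = { +, ], num, λ } and FIRST(program params params) = { +, ], num }.
Both contain +, so the two alternatives are not disjoint — LL(1) conflict.

Yes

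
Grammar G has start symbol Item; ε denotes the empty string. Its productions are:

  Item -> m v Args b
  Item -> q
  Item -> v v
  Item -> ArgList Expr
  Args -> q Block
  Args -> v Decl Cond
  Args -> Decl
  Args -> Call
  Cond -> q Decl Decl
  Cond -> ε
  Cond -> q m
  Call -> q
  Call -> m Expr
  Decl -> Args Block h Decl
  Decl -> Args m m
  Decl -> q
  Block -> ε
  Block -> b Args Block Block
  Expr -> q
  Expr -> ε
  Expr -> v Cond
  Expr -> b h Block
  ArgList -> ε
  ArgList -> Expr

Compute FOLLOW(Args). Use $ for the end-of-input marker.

{ $, b, h, m, q, v }

In Item -> m v Args b: add FIRST(b) = { b }.
In Decl -> Args Block h Decl: add FIRST(Block h Decl) = { b, h }.
In Decl -> Args m m: add FIRST(m m) = { m }.
In Block -> b Args Block Block: add FIRST(Block Block)\{ε} = { b }.
  Since Block Block is nullable, also add FOLLOW(Block) = { $, b, h, m, q, v }.
Union: FOLLOW(Args) = { $, b, h, m, q, v }.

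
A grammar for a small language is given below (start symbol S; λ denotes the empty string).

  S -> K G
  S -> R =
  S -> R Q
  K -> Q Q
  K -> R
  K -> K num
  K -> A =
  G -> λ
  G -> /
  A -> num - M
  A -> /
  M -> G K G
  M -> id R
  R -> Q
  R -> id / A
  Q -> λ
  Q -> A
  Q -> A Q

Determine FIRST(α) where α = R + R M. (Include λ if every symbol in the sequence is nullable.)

{ +, /, id, num }

Add FIRST(R)\{λ} = { /, id, num }; R is nullable, continue.
+ is a terminal; add {+} and stop.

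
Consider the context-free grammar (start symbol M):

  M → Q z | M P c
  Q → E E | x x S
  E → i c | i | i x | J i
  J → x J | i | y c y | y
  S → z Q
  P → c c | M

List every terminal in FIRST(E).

{ i, x, y }

E → i c contributes {i}.
E → i contributes {i}.
E → i x contributes {i}.
From E → J i: add FIRST(J) = { i, x, y }.
Union: FIRST(E) = { i, x, y }.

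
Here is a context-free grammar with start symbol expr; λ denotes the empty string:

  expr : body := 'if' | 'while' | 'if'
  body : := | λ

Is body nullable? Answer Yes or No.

body has an λ-production, so body ⇒ λ.

Yes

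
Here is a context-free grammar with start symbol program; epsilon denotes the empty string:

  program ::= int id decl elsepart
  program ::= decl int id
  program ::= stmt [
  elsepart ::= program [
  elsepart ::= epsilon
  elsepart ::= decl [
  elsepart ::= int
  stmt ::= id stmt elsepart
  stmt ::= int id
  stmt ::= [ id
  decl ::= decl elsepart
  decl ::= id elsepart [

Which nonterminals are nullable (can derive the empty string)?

{ elsepart }

Directly nullable (have an epsilon-production): elsepart.
No other nonterminal has a production whose RHS symbols are all nullable.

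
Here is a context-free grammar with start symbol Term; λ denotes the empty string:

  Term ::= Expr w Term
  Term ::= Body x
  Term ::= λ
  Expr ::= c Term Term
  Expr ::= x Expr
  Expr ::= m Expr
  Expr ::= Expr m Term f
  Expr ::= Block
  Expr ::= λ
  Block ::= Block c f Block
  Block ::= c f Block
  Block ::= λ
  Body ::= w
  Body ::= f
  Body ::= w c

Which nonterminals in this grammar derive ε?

Directly nullable (have an λ-production): Term, Expr, Block.
No other nonterminal has a production whose RHS symbols are all nullable.

{ Block, Expr, Term }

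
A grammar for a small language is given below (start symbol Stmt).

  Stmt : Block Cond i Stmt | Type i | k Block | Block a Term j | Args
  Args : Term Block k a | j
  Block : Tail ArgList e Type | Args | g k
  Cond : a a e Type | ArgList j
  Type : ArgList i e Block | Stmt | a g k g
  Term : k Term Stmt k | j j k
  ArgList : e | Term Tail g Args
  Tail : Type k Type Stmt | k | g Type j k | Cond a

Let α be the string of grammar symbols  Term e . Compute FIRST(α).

Add FIRST(Term) = { j, k }; Term is not nullable, stop.

{ j, k }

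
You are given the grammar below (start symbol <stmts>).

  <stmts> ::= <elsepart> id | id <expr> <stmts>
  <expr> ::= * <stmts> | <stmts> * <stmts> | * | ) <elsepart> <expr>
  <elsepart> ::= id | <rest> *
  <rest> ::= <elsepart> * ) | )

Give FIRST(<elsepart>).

{ ), id }

<elsepart> ::= id contributes {id}.
From <elsepart> ::= <rest> *: add FIRST(<rest>) = { ), id }.
Union: FIRST(<elsepart>) = { ), id }.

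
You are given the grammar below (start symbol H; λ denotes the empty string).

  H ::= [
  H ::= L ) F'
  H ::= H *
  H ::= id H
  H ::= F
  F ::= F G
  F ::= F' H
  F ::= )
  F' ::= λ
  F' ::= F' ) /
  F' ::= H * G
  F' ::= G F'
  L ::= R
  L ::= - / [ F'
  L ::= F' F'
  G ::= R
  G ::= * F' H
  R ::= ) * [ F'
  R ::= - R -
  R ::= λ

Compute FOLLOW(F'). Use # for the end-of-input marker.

In H ::= L ) F': F' is at the end, add FOLLOW(H) = { #, ), *, -, [, id }.
In F ::= F' H: add FIRST(H) = { ), *, -, [, id }.
In F' ::= F' ) /: add FIRST() /) = { ) }.
In F' ::= G F': F' is at the end, add FOLLOW(F') = { #, ), *, -, [, id }.
In L ::= - / [ F': F' is at the end, add FOLLOW(L) = { ) }.
In L ::= F' F': add FIRST(F')\{λ} = { ), *, -, [, id }.
  Since F' is nullable, also add FOLLOW(L) = { ) }.
In L ::= F' F': F' is at the end, add FOLLOW(L) = { ) }.
In G ::= * F' H: add FIRST(H) = { ), *, -, [, id }.
In R ::= ) * [ F': F' is at the end, add FOLLOW(R) = { #, ), *, -, [, id }.
Union: FOLLOW(F') = { #, ), *, -, [, id }.

{ #, ), *, -, [, id }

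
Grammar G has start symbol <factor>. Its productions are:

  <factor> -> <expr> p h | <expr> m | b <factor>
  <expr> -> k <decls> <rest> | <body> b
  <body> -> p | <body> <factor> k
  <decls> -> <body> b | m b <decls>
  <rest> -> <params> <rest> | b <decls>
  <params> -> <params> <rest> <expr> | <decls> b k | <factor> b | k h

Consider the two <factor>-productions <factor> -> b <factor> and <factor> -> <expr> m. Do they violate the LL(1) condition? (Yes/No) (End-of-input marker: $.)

FIRST(b <factor>) = { b } and FIRST(<expr> m) = { k, p }.
The FIRST sets are disjoint and neither alternative is nullable — no conflict.

No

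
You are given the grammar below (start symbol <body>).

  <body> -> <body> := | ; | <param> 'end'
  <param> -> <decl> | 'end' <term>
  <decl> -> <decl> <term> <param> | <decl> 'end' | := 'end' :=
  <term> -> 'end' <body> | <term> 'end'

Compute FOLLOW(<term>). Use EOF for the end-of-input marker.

{ 'end', := }

In <param> -> 'end' <term>: <term> is at the end, add FOLLOW(<param>) = { 'end' }.
In <decl> -> <decl> <term> <param>: add FIRST(<param>) = { 'end', := }.
In <term> -> <term> 'end': add FIRST('end') = { 'end' }.
Union: FOLLOW(<term>) = { 'end', := }.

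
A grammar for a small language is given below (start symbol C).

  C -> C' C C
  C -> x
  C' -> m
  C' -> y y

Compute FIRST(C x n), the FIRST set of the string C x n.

Add FIRST(C) = { m, x, y }; C is not nullable, stop.

{ m, x, y }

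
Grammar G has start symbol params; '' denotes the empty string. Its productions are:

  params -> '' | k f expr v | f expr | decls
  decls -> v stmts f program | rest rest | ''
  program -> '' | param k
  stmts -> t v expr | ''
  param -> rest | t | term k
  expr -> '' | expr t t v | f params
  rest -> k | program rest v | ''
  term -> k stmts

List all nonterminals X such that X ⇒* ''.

{ decls, expr, param, params, program, rest, stmts }

Directly nullable (have an ''-production): params, decls, program, stmts, expr, rest.
param -> rest with every symbol nullable, so param is nullable.
No other nonterminal has a production whose RHS symbols are all nullable.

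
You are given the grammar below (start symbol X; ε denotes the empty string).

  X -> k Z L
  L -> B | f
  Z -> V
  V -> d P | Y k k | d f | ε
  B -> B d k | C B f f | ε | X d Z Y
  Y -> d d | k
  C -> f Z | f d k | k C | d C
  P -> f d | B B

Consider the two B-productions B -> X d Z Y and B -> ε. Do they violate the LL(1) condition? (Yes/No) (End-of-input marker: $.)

FIRST(X d Z Y) = { k } and FIRST(ε) = { ε }.
The second alternative is nullable and FOLLOW(B) = { $, d, f, k } shares k with FIRST of the first — conflict.

Yes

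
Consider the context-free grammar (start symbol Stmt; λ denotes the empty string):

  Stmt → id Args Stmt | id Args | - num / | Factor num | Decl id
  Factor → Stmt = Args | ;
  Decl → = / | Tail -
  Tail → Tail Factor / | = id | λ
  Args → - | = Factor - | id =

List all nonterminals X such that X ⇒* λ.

{ Tail }

Directly nullable (have an λ-production): Tail.
No other nonterminal has a production whose RHS symbols are all nullable.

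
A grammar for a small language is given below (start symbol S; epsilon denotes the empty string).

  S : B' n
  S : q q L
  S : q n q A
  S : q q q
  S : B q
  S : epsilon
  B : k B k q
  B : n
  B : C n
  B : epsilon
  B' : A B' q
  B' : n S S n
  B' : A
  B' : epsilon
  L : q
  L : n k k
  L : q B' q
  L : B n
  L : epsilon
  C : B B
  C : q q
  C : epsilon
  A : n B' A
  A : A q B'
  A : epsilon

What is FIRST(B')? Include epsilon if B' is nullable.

From B' : A B' q: A, B' nullable, take FIRST(A) ∪ FIRST(B') ∪ {q} = { n, q }.
B' : n S S n contributes {n}.
From B' : A: add FIRST(A) = { n, q, epsilon } (including epsilon since A is nullable).
B' : epsilon contributes epsilon.
Union: FIRST(B') = { n, q, epsilon }.

{ n, q, epsilon }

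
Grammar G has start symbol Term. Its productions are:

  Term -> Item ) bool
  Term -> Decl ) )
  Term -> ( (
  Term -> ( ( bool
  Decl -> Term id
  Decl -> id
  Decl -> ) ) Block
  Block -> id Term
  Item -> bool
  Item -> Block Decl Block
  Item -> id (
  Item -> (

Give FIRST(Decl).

From Decl -> Term id: add FIRST(Term) = { (, ), bool, id }.
Decl -> id contributes {id}.
Decl -> ) ) Block contributes {)}.
Union: FIRST(Decl) = { (, ), bool, id }.

{ (, ), bool, id }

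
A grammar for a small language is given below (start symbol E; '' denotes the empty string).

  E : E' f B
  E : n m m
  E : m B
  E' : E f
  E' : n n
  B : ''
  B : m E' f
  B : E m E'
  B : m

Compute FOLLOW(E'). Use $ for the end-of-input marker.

In E : E' f B: add FIRST(f B) = { f }.
In B : m E' f: add FIRST(f) = { f }.
In B : E m E': E' is at the end, add FOLLOW(B) = { $, f, m }.
Union: FOLLOW(E') = { $, f, m }.

{ $, f, m }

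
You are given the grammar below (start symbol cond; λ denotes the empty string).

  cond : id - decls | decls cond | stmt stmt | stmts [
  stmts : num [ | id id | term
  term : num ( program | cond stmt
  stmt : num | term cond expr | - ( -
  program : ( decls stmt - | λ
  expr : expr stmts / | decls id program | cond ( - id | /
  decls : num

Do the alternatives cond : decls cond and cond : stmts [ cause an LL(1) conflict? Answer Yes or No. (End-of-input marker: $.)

FIRST(decls cond) = { num } and FIRST(stmts [) = { -, id, num }.
Both contain num, so the two alternatives are not disjoint — LL(1) conflict.

Yes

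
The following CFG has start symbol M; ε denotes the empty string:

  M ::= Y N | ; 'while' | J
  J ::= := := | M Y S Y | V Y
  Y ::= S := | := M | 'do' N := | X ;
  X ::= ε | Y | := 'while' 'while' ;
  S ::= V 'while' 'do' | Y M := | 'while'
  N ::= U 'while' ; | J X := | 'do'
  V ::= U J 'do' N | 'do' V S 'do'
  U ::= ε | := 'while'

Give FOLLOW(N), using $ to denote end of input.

In M ::= Y N: N is at the end, add FOLLOW(M) = { $, 'do', 'while', :=, ; }.
In Y ::= 'do' N :=: add FIRST(:=) = { := }.
In V ::= U J 'do' N: N is at the end, add FOLLOW(V) = { 'do', 'while', :=, ; }.
Union: FOLLOW(N) = { $, 'do', 'while', :=, ; }.

{ $, 'do', 'while', :=, ; }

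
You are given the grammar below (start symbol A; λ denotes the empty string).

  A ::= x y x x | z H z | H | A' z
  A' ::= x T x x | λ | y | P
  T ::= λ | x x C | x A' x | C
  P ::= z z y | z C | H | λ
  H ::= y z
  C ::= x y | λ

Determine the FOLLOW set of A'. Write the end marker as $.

{ x, z }

In A ::= A' z: add FIRST(z) = { z }.
In T ::= x A' x: add FIRST(x) = { x }.
Union: FOLLOW(A') = { x, z }.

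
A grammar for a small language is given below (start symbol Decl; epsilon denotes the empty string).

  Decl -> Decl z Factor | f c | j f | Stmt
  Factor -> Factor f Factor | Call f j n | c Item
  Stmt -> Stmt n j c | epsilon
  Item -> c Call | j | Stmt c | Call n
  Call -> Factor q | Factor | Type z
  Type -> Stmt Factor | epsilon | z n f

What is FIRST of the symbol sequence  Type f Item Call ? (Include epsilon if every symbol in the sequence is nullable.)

Add FIRST(Type)\{epsilon} = { c, n, z }; Type is nullable, continue.
f is a terminal; add {f} and stop.

{ c, f, n, z }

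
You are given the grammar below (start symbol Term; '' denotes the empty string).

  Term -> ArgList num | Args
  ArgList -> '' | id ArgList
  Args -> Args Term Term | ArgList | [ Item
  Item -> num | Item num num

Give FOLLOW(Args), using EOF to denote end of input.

{ EOF, [, id, num }

In Term -> Args: Args is at the end, add FOLLOW(Term) = { EOF, [, id, num }.
In Args -> Args Term Term: add FIRST(Term Term)\{''} = { [, id, num }.
  Since Term Term is nullable, also add FOLLOW(Args) = { EOF, [, id, num }.
Union: FOLLOW(Args) = { EOF, [, id, num }.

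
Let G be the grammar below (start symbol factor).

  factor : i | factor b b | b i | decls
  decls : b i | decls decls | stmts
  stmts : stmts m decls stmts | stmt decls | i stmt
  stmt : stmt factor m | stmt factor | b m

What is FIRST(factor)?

factor : i contributes {i}.
From factor : factor b b: add FIRST(factor) = { b, i }.
factor : b i contributes {b}.
From factor : decls: add FIRST(decls) = { b, i }.
Union: FIRST(factor) = { b, i }.

{ b, i }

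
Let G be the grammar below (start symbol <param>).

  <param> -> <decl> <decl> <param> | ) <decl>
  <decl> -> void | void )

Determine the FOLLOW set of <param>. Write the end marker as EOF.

<param> is the start symbol, so EOF ∈ FOLLOW(<param>).
In <param> -> <decl> <decl> <param>: <param> is at the end, add FOLLOW(<param>) = { EOF }.
Union: FOLLOW(<param>) = { EOF }.

{ EOF }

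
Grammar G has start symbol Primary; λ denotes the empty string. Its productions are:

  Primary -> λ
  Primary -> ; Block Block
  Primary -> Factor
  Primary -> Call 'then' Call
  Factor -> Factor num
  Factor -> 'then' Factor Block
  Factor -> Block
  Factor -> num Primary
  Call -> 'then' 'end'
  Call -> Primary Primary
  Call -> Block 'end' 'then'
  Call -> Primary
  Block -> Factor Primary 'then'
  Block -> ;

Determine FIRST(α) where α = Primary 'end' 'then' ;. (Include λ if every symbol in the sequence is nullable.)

Add FIRST(Primary)\{λ} = { 'then', ;, num }; Primary is nullable, continue.
'end' is a terminal; add {'end'} and stop.

{ 'end', 'then', ;, num }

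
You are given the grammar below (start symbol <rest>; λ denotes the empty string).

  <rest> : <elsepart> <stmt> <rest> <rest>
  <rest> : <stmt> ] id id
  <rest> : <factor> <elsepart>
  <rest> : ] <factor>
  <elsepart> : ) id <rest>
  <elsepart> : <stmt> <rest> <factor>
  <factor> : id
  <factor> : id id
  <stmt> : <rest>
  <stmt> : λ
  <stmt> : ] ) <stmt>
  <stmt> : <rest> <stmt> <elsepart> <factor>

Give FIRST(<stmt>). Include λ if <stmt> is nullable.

From <stmt> : <rest>: add FIRST(<rest>) = { ), ], id }.
<stmt> : λ contributes λ.
<stmt> : ] ) <stmt> contributes {]}.
From <stmt> : <rest> <stmt> <elsepart> <factor>: add FIRST(<rest>) = { ), ], id }.
Union: FIRST(<stmt>) = { ), ], id, λ }.

{ ), ], id, λ }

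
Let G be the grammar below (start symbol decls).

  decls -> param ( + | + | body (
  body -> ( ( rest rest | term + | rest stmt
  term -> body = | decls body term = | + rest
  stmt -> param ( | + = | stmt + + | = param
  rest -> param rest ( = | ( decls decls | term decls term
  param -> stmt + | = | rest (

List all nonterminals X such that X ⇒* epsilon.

No nonterminal has an empty production or an RHS whose symbols are all nullable.

{ } (none)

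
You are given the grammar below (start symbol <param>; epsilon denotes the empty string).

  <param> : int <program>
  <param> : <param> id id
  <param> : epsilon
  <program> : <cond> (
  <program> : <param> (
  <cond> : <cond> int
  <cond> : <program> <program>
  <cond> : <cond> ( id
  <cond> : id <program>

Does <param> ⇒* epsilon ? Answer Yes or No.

<param> has an epsilon-production, so <param> ⇒ epsilon.

Yes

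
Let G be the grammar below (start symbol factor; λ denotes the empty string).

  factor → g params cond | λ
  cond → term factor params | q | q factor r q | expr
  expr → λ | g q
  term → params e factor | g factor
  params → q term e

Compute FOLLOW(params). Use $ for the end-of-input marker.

{ $, e, g, q, r }

In factor → g params cond: add FIRST(cond)\{λ} = { g, q }.
  Since cond is nullable, also add FOLLOW(factor) = { $, e, g, q, r }.
In cond → term factor params: params is at the end, add FOLLOW(cond) = { $, e, g, q, r }.
In term → params e factor: add FIRST(e factor) = { e }.
Union: FOLLOW(params) = { $, e, g, q, r }.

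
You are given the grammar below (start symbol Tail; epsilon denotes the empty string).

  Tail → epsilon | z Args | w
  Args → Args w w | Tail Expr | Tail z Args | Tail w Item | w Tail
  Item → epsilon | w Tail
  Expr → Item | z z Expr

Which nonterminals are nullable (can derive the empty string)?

{ Args, Expr, Item, Tail }

Directly nullable (have an epsilon-production): Tail, Item.
Args → Tail Expr with every symbol nullable, so Args is nullable.
Expr → Item with every symbol nullable, so Expr is nullable.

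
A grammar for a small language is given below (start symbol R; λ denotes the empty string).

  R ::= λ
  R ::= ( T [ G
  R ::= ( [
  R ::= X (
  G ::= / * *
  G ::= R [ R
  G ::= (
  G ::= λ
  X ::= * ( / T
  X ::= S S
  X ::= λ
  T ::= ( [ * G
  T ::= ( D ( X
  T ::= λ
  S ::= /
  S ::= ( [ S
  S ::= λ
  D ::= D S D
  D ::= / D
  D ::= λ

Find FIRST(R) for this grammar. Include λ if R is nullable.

{ (, *, /, λ }

R ::= λ contributes λ.
R ::= ( T [ G contributes {(}.
R ::= ( [ contributes {(}.
From R ::= X (: X nullable, take FIRST(X) ∪ {(} = { (, *, / }.
Union: FIRST(R) = { (, *, /, λ }.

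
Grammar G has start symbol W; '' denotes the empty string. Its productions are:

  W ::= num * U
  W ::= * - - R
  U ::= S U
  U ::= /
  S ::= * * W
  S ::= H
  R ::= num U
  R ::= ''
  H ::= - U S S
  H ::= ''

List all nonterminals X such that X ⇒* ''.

{ H, R, S }

Directly nullable (have an ''-production): R, H.
S ::= H with every symbol nullable, so S is nullable.
No other nonterminal has a production whose RHS symbols are all nullable.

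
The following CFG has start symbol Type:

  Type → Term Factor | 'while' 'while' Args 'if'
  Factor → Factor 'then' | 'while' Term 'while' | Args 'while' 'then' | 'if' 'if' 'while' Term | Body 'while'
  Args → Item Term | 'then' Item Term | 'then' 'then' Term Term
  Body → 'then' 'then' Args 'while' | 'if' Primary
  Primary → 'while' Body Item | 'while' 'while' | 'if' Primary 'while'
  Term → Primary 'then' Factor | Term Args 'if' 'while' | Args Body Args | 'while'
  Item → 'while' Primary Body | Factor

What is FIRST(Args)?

{ 'if', 'then', 'while' }

From Args → Item Term: add FIRST(Item) = { 'if', 'then', 'while' }.
Args → 'then' Item Term contributes {'then'}.
Args → 'then' 'then' Term Term contributes {'then'}.
Union: FIRST(Args) = { 'if', 'then', 'while' }.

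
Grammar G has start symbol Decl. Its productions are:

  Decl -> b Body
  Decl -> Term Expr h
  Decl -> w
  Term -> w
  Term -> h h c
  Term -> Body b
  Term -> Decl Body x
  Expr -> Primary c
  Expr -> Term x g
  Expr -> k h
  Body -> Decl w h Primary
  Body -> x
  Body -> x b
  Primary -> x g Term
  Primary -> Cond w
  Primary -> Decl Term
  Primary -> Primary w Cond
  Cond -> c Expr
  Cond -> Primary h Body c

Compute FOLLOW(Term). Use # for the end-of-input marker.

{ #, b, c, h, k, w, x }

In Decl -> Term Expr h: add FIRST(Expr h) = { b, c, h, k, w, x }.
In Expr -> Term x g: add FIRST(x g) = { x }.
In Primary -> x g Term: Term is at the end, add FOLLOW(Primary) = { #, b, c, h, w, x }.
In Primary -> Decl Term: Term is at the end, add FOLLOW(Primary) = { #, b, c, h, w, x }.
Union: FOLLOW(Term) = { #, b, c, h, k, w, x }.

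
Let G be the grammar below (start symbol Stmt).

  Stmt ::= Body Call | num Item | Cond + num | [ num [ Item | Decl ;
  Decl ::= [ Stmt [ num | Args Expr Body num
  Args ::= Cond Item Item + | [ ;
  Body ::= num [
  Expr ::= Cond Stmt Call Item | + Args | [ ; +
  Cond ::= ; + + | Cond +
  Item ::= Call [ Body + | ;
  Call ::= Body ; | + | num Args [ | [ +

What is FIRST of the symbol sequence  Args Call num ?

{ ;, [ }

Add FIRST(Args) = { ;, [ }; Args is not nullable, stop.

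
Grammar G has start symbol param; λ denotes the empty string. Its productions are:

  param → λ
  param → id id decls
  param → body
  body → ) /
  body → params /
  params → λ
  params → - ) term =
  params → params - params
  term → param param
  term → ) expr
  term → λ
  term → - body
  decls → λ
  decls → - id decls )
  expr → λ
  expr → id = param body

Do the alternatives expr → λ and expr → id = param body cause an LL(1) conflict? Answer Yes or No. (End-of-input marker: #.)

No

FIRST(λ) = { λ } and FIRST(id = param body) = { id }.
The first is nullable but FOLLOW(expr) = { = } is disjoint from FIRST of the second.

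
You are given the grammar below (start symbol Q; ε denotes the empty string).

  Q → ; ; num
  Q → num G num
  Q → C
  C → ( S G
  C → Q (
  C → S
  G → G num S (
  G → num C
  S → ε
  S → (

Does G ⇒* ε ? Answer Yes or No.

No

Nullable nonterminals: C, Q, S.
No production of G has an RHS whose symbols are all nullable, so G is not nullable.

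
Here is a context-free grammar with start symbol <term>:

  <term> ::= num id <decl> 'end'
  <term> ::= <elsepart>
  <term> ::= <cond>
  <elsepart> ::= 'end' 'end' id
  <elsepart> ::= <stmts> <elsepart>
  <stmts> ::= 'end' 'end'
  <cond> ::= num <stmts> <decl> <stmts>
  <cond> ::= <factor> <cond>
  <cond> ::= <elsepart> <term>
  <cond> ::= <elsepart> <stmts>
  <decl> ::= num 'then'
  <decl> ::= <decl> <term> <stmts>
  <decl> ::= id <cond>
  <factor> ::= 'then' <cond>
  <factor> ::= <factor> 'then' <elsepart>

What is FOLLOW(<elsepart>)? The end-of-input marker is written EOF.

{ EOF, 'end', 'then', num }

In <term> ::= <elsepart>: <elsepart> is at the end, add FOLLOW(<term>) = { EOF, 'end', 'then', num }.
In <elsepart> ::= <stmts> <elsepart>: <elsepart> is at the end, add FOLLOW(<elsepart>) = { EOF, 'end', 'then', num }.
In <cond> ::= <elsepart> <term>: add FIRST(<term>) = { 'end', 'then', num }.
In <cond> ::= <elsepart> <stmts>: add FIRST(<stmts>) = { 'end' }.
In <factor> ::= <factor> 'then' <elsepart>: <elsepart> is at the end, add FOLLOW(<factor>) = { 'end', 'then', num }.
Union: FOLLOW(<elsepart>) = { EOF, 'end', 'then', num }.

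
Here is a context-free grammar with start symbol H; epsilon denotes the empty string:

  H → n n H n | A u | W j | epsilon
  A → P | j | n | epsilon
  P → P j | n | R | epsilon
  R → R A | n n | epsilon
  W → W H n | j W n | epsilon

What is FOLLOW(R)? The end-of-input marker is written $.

In P → R: R is at the end, add FOLLOW(P) = { j, n, u }.
In R → R A: add FIRST(A)\{epsilon} = { j, n }.
  Since A is nullable, also add FOLLOW(R) = { j, n, u }.
Union: FOLLOW(R) = { j, n, u }.

{ j, n, u }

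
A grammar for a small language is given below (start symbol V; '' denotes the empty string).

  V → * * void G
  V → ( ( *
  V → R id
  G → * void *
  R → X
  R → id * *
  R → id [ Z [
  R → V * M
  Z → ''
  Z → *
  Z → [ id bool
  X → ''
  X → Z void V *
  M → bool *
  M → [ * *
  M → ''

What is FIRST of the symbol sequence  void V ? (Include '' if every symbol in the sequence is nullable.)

{ void }

void is a terminal; add {void} and stop.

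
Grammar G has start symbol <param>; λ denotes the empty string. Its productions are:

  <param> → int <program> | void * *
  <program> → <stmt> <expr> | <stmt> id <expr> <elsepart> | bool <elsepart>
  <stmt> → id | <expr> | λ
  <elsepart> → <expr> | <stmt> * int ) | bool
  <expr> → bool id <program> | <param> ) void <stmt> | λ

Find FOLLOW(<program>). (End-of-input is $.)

In <param> → int <program>: <program> is at the end, add FOLLOW(<param>) = { $, ) }.
In <expr> → bool id <program>: <program> is at the end, add FOLLOW(<expr>) = { $, ), *, bool, id, int, void }.
Union: FOLLOW(<program>) = { $, ), *, bool, id, int, void }.

{ $, ), *, bool, id, int, void }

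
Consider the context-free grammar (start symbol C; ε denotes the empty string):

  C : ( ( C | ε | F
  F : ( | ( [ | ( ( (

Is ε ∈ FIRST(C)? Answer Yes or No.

Yes

C has an ε-production, so C ⇒ ε.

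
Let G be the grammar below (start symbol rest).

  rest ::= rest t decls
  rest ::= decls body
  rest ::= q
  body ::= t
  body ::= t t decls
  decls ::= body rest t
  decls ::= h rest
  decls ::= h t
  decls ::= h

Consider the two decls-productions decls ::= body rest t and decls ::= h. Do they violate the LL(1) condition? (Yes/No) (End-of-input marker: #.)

No

FIRST(body rest t) = { t } and FIRST(h) = { h }.
The FIRST sets are disjoint and neither alternative is nullable — no conflict.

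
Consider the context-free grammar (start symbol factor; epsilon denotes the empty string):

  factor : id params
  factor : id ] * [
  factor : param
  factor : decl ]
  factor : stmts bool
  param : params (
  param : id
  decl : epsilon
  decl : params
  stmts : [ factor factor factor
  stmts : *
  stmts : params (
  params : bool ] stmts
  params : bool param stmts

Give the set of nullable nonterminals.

{ decl }

Directly nullable (have an epsilon-production): decl.
No other nonterminal has a production whose RHS symbols are all nullable.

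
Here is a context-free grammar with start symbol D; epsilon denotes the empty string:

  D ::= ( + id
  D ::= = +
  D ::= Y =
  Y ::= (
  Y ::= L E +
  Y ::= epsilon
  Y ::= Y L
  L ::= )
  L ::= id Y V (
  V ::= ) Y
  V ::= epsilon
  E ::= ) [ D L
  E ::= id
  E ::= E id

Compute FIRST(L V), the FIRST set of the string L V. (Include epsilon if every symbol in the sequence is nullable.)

{ ), id }

Add FIRST(L) = { ), id }; L is not nullable, stop.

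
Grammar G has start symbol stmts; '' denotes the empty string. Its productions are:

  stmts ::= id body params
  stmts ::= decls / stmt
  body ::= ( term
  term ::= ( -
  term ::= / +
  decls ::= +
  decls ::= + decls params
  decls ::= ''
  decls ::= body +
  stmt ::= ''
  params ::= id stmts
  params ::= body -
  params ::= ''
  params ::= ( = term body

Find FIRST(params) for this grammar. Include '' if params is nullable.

params ::= id stmts contributes {id}.
From params ::= body -: add FIRST(body) = { ( }.
params ::= '' contributes ''.
params ::= ( = term body contributes {(}.
Union: FIRST(params) = { (, id, '' }.

{ (, id, '' }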